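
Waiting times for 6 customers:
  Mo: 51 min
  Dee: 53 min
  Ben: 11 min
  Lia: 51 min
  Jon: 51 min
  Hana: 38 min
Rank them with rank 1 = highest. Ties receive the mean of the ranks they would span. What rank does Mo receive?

3

Sorted (descending): 53, 51, 51, 51, 38, 11
The 3 values of 51 occupy positions 2–4 → average rank 3.
Mo has value 51 min → rank 3.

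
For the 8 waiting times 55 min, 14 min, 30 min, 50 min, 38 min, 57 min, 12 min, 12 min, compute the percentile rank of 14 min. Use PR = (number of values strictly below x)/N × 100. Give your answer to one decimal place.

25.0

N = 8.
Strictly below 14: 2. Equal to 14: 1.
PR = 2/8 × 100 = 25.0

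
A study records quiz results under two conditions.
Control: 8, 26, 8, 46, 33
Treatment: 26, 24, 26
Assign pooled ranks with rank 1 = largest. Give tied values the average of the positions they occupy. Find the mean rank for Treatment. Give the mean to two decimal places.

4.67

Sorted (descending): 46, 33, 26, 26, 26, 24, 8, 8
The 3 values of 26 occupy positions 3–5 → average rank 4.
The 2 values of 8 occupy positions 7–8 → average rank (7+8)/2 = 7.5.
Treatment values → pooled ranks: 26→4, 24→6, 26→4
Mean rank = (4 + 6 + 4) / 3 = 4.67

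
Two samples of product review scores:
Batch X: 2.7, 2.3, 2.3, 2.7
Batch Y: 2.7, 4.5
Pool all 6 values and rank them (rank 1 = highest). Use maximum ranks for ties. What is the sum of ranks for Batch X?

20

Sorted (descending): 4.5, 2.7, 2.7, 2.7, 2.3, 2.3
The 3 values of 2.7 occupy positions 2–4 → each gets rank 4.
The 2 values of 2.3 occupy positions 5–6 → each gets rank 6.
Batch X values → pooled ranks: 2.7→4, 2.3→6, 2.3→6, 2.7→4
Rank sum = 4 + 6 + 6 + 4 = 20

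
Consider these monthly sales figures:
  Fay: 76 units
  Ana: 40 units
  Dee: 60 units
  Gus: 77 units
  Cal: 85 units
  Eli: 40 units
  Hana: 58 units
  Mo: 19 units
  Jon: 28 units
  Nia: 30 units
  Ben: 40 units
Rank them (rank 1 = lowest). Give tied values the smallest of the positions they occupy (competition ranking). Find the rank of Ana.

Sorted (ascending): 19, 28, 30, 40, 40, 40, 58, 60, 76, 77, 85
The 3 values of 40 occupy positions 4–6 → each gets rank 4.
Ana has value 40 units → rank 4.

4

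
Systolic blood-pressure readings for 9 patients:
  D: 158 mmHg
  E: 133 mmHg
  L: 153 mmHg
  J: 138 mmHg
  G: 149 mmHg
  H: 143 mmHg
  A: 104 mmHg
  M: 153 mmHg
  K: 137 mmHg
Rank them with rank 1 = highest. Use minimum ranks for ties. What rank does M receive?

Sorted (descending): 158, 153, 153, 149, 143, 138, 137, 133, 104
The 2 values of 153 occupy positions 2–3 → each gets rank 2.
M has value 153 mmHg → rank 2.

2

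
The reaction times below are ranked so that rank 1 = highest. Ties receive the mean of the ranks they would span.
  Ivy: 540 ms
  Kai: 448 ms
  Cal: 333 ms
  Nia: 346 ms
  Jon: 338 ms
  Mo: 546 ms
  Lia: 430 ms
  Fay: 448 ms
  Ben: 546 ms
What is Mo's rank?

Sorted (descending): 546, 546, 540, 448, 448, 430, 346, 338, 333
The 2 values of 546 occupy positions 1–2 → average rank (1+2)/2 = 1.5.
The 2 values of 448 occupy positions 4–5 → average rank (4+5)/2 = 4.5.
Mo has value 546 ms → rank 1.5.

1.5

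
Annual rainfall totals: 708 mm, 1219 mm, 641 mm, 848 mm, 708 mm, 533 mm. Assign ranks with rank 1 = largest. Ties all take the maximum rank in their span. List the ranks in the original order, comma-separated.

Sorted (descending): 1219, 848, 708, 708, 641, 533
The 2 values of 708 occupy positions 3–4 → each gets rank 4.

4, 1, 5, 2, 4, 6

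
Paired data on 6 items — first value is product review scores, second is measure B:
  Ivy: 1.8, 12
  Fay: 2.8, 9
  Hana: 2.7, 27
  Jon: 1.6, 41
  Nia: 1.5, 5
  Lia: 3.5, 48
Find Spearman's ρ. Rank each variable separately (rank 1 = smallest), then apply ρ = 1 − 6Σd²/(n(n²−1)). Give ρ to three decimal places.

Ranks of variable 1: 3, 5, 4, 2, 1, 6
Ranks of variable 2: 3, 2, 4, 5, 1, 6
d = r₁ − r₂: 0, 3, 0, -3, 0, 0
d²: 0, 9, 0, 9, 0, 0; Σd² = 18
ρ = 1 − 6·18/(6·35) = 1 − 108/210 = 0.486

0.486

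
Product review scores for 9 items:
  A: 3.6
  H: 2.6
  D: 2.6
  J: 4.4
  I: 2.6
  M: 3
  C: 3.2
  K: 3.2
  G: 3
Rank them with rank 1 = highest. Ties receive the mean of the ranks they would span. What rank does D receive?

Sorted (descending): 4.4, 3.6, 3.2, 3.2, 3, 3, 2.6, 2.6, 2.6
The 2 values of 3.2 occupy positions 3–4 → average rank (3+4)/2 = 3.5.
The 2 values of 3 occupy positions 5–6 → average rank (5+6)/2 = 5.5.
The 3 values of 2.6 occupy positions 7–9 → average rank 8.
D has value 2.6 → rank 8.

8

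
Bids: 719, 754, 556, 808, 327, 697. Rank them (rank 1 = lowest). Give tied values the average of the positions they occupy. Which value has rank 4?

Sorted (ascending): 327, 556, 697, 719, 754, 808
No ties — each value takes its position as its rank.
Rank 4 → value 719.

719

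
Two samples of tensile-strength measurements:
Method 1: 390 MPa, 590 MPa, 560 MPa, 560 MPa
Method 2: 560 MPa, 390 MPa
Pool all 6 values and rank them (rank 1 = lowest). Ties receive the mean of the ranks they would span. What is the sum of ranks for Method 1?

Sorted (ascending): 390, 390, 560, 560, 560, 590
The 2 values of 390 occupy positions 1–2 → average rank (1+2)/2 = 1.5.
The 3 values of 560 occupy positions 3–5 → average rank 4.
Method 1 values → pooled ranks: 390→1.5, 590→6, 560→4, 560→4
Rank sum = 1.5 + 6 + 4 + 4 = 15.5

15.5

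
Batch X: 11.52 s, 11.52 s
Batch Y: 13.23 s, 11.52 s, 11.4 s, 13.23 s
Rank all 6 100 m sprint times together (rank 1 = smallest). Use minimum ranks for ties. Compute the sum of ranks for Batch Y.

Sorted (ascending): 11.4, 11.52, 11.52, 11.52, 13.23, 13.23
The 3 values of 11.52 occupy positions 2–4 → each gets rank 2.
The 2 values of 13.23 occupy positions 5–6 → each gets rank 5.
Batch Y values → pooled ranks: 13.23→5, 11.52→2, 11.4→1, 13.23→5
Rank sum = 5 + 2 + 1 + 5 = 13

13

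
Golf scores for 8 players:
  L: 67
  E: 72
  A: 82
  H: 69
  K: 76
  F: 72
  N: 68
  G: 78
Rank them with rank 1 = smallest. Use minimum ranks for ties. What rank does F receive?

4

Sorted (ascending): 67, 68, 69, 72, 72, 76, 78, 82
The 2 values of 72 occupy positions 4–5 → each gets rank 4.
F has value 72 → rank 4.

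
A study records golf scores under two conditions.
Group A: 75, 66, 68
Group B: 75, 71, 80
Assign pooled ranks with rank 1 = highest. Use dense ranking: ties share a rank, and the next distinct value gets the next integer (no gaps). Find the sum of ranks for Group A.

Sorted (descending): 80, 75, 75, 71, 68, 66
The 2 values of 75 share dense rank 2.
Remaining distinct values take the next consecutive integers.
Group A values → pooled ranks: 75→2, 66→5, 68→4
Rank sum = 2 + 5 + 4 = 11

11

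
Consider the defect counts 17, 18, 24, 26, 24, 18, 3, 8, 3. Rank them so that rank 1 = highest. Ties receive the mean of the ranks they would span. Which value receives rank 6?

Sorted (descending): 26, 24, 24, 18, 18, 17, 8, 3, 3
The 2 values of 24 occupy positions 2–3 → average rank (2+3)/2 = 2.5.
The 2 values of 18 occupy positions 4–5 → average rank (4+5)/2 = 4.5.
The 2 values of 3 occupy positions 8–9 → average rank (8+9)/2 = 8.5.
Rank 6 → value 17.

17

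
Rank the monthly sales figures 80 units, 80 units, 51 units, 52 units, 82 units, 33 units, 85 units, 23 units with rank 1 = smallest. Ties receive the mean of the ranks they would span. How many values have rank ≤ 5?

4

Sorted (ascending): 23, 33, 51, 52, 80, 80, 82, 85
The 2 values of 80 occupy positions 5–6 → average rank (5+6)/2 = 5.5.
Ranks ≤ 5: {1, 2, 3, 4} → 4 values.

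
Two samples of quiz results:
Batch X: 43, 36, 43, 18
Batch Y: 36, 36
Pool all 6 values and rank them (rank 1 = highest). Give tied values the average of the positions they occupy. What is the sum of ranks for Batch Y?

Sorted (descending): 43, 43, 36, 36, 36, 18
The 2 values of 43 occupy positions 1–2 → average rank (1+2)/2 = 1.5.
The 3 values of 36 occupy positions 3–5 → average rank 4.
Batch Y values → pooled ranks: 36→4, 36→4
Rank sum = 4 + 4 = 8

8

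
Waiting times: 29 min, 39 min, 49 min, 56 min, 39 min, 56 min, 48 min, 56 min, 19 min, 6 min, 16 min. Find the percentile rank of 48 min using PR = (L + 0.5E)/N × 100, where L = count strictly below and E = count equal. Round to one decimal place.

N = 11.
Strictly below 48: 6. Equal to 48: 1.
PR = (6 + 0.5·1)/11 × 100 = 59.1

59.1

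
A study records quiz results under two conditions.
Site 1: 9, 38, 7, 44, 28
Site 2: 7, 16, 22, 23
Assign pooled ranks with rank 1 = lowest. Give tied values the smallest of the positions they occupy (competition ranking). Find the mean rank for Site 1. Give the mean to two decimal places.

Sorted (ascending): 7, 7, 9, 16, 22, 23, 28, 38, 44
The 2 values of 7 occupy positions 1–2 → each gets rank 1.
Site 1 values → pooled ranks: 9→3, 38→8, 7→1, 44→9, 28→7
Mean rank = (3 + 8 + 1 + 9 + 7) / 5 = 5.60

5.60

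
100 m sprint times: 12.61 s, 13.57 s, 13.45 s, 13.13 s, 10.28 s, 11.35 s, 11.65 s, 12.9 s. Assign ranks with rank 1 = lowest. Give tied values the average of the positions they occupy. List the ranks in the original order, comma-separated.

4, 8, 7, 6, 1, 2, 3, 5

Sorted (ascending): 10.28, 11.35, 11.65, 12.61, 12.9, 13.13, 13.45, 13.57
No ties — each value takes its position as its rank.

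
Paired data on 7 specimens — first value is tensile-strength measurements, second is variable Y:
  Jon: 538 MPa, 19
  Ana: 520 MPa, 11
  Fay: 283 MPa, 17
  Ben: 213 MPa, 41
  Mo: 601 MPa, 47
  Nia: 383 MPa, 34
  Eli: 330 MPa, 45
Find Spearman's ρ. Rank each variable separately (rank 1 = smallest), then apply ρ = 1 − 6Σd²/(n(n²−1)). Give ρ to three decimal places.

Ranks of variable 1: 6, 5, 2, 1, 7, 4, 3
Ranks of variable 2: 3, 1, 2, 5, 7, 4, 6
d = r₁ − r₂: 3, 4, 0, -4, 0, 0, -3
d²: 9, 16, 0, 16, 0, 0, 9; Σd² = 50
ρ = 1 − 6·50/(7·48) = 1 − 300/336 = 0.107

0.107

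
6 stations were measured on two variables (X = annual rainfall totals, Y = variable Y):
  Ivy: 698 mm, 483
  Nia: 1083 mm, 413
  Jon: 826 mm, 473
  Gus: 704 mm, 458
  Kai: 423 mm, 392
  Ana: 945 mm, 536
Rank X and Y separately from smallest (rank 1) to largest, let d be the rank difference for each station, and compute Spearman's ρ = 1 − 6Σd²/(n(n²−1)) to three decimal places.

Ranks of variable 1: 2, 6, 4, 3, 1, 5
Ranks of variable 2: 5, 2, 4, 3, 1, 6
d = r₁ − r₂: -3, 4, 0, 0, 0, -1
d²: 9, 16, 0, 0, 0, 1; Σd² = 26
ρ = 1 − 6·26/(6·35) = 1 − 156/210 = 0.257

0.257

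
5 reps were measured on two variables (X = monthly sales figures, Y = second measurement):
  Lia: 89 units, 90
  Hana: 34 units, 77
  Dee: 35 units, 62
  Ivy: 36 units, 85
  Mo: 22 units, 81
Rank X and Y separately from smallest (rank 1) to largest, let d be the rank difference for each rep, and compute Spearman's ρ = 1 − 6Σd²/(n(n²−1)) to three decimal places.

0.600

Ranks of variable 1: 5, 2, 3, 4, 1
Ranks of variable 2: 5, 2, 1, 4, 3
d = r₁ − r₂: 0, 0, 2, 0, -2
d²: 0, 0, 4, 0, 4; Σd² = 8
ρ = 1 − 6·8/(5·24) = 1 − 48/120 = 0.600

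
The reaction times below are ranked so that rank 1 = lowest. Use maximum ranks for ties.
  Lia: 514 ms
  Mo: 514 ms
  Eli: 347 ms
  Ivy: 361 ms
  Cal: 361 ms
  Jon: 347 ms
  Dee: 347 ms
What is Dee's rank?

3

Sorted (ascending): 347, 347, 347, 361, 361, 514, 514
The 3 values of 347 occupy positions 1–3 → each gets rank 3.
The 2 values of 361 occupy positions 4–5 → each gets rank 5.
The 2 values of 514 occupy positions 6–7 → each gets rank 7.
Dee has value 347 ms → rank 3.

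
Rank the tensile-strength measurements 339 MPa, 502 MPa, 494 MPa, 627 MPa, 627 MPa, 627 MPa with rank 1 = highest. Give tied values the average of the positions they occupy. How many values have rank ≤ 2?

Sorted (descending): 627, 627, 627, 502, 494, 339
The 3 values of 627 occupy positions 1–3 → average rank 2.
Ranks ≤ 2: {2, 2, 2} → 3 values.

3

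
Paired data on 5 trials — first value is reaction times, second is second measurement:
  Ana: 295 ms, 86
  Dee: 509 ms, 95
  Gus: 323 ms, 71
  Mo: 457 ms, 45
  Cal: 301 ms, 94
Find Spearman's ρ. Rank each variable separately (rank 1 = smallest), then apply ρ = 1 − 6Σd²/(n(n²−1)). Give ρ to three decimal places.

Ranks of variable 1: 1, 5, 3, 4, 2
Ranks of variable 2: 3, 5, 2, 1, 4
d = r₁ − r₂: -2, 0, 1, 3, -2
d²: 4, 0, 1, 9, 4; Σd² = 18
ρ = 1 − 6·18/(5·24) = 1 − 108/120 = 0.100

0.100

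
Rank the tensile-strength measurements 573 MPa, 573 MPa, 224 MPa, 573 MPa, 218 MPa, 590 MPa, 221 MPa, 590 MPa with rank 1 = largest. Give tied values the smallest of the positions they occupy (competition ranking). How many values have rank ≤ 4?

5

Sorted (descending): 590, 590, 573, 573, 573, 224, 221, 218
The 2 values of 590 occupy positions 1–2 → each gets rank 1.
The 3 values of 573 occupy positions 3–5 → each gets rank 3.
Ranks ≤ 4: {1, 1, 3, 3, 3} → 5 values.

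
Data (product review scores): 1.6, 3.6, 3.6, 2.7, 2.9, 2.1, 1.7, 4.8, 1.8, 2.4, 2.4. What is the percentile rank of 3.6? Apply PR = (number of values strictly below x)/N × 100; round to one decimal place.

72.7

N = 11.
Strictly below 3.6: 8. Equal to 3.6: 2.
PR = 8/11 × 100 = 72.7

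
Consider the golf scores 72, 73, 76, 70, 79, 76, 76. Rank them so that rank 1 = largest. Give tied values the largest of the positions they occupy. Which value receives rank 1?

79

Sorted (descending): 79, 76, 76, 76, 73, 72, 70
The 3 values of 76 occupy positions 2–4 → each gets rank 4.
Rank 1 → value 79.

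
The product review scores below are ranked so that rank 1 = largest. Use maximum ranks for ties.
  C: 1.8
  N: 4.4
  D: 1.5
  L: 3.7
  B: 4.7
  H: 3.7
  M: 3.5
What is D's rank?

Sorted (descending): 4.7, 4.4, 3.7, 3.7, 3.5, 1.8, 1.5
The 2 values of 3.7 occupy positions 3–4 → each gets rank 4.
D has value 1.5 → rank 7.

7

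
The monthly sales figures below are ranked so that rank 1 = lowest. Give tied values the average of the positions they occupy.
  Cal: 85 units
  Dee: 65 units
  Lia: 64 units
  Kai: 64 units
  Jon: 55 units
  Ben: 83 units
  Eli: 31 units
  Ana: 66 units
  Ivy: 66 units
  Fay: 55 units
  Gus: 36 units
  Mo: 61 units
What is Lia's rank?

6.5

Sorted (ascending): 31, 36, 55, 55, 61, 64, 64, 65, 66, 66, 83, 85
The 2 values of 55 occupy positions 3–4 → average rank (3+4)/2 = 3.5.
The 2 values of 64 occupy positions 6–7 → average rank (6+7)/2 = 6.5.
The 2 values of 66 occupy positions 9–10 → average rank (9+10)/2 = 9.5.
Lia has value 64 units → rank 6.5.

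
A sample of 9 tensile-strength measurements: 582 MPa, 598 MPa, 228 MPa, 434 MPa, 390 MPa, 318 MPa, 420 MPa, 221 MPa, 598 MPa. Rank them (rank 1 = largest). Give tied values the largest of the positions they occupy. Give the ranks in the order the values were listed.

Sorted (descending): 598, 598, 582, 434, 420, 390, 318, 228, 221
The 2 values of 598 occupy positions 1–2 → each gets rank 2.

3, 2, 8, 4, 6, 7, 5, 9, 2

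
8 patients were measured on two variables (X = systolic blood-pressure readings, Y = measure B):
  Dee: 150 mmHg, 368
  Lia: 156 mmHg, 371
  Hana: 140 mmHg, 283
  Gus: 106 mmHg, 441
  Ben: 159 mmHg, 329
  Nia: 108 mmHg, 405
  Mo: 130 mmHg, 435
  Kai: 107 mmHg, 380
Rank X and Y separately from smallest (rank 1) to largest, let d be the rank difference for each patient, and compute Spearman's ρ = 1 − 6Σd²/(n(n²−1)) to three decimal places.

Ranks of variable 1: 6, 7, 5, 1, 8, 3, 4, 2
Ranks of variable 2: 3, 4, 1, 8, 2, 6, 7, 5
d = r₁ − r₂: 3, 3, 4, -7, 6, -3, -3, -3
d²: 9, 9, 16, 49, 36, 9, 9, 9; Σd² = 146
ρ = 1 − 6·146/(8·63) = 1 − 876/504 = -0.738

-0.738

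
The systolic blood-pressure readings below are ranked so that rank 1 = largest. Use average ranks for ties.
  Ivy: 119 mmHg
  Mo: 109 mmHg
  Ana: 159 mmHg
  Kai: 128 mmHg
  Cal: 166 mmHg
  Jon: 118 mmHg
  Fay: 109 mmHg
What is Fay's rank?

6.5

Sorted (descending): 166, 159, 128, 119, 118, 109, 109
The 2 values of 109 occupy positions 6–7 → average rank (6+7)/2 = 6.5.
Fay has value 109 mmHg → rank 6.5.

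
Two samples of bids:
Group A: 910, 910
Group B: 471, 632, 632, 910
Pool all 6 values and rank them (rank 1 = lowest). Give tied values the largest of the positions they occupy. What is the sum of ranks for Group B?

Sorted (ascending): 471, 632, 632, 910, 910, 910
The 2 values of 632 occupy positions 2–3 → each gets rank 3.
The 3 values of 910 occupy positions 4–6 → each gets rank 6.
Group B values → pooled ranks: 471→1, 632→3, 632→3, 910→6
Rank sum = 1 + 3 + 3 + 6 = 13

13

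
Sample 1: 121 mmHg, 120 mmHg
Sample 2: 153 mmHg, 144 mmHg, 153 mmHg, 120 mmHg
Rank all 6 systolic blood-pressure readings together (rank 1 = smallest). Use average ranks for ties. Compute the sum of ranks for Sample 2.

16.5

Sorted (ascending): 120, 120, 121, 144, 153, 153
The 2 values of 120 occupy positions 1–2 → average rank (1+2)/2 = 1.5.
The 2 values of 153 occupy positions 5–6 → average rank (5+6)/2 = 5.5.
Sample 2 values → pooled ranks: 153→5.5, 144→4, 153→5.5, 120→1.5
Rank sum = 5.5 + 4 + 5.5 + 1.5 = 16.5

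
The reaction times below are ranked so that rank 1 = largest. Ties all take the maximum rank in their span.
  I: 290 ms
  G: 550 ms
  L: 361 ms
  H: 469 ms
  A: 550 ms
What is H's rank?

Sorted (descending): 550, 550, 469, 361, 290
The 2 values of 550 occupy positions 1–2 → each gets rank 2.
H has value 469 ms → rank 3.

3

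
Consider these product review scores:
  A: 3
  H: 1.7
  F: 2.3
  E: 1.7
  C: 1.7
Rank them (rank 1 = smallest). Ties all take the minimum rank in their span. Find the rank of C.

Sorted (ascending): 1.7, 1.7, 1.7, 2.3, 3
The 3 values of 1.7 occupy positions 1–3 → each gets rank 1.
C has value 1.7 → rank 1.

1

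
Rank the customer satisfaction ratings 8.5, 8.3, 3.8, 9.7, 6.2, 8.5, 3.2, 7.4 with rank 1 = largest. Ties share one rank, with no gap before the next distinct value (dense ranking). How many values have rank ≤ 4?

5

Sorted (descending): 9.7, 8.5, 8.5, 8.3, 7.4, 6.2, 3.8, 3.2
The 2 values of 8.5 share dense rank 2.
Remaining distinct values take the next consecutive integers.
Ranks ≤ 4: {1, 2, 2, 3, 4} → 5 values.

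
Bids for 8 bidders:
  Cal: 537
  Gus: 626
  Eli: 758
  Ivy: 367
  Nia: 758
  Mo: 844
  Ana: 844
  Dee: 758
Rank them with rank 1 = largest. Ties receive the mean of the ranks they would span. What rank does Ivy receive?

Sorted (descending): 844, 844, 758, 758, 758, 626, 537, 367
The 2 values of 844 occupy positions 1–2 → average rank (1+2)/2 = 1.5.
The 3 values of 758 occupy positions 3–5 → average rank 4.
Ivy has value 367 → rank 8.

8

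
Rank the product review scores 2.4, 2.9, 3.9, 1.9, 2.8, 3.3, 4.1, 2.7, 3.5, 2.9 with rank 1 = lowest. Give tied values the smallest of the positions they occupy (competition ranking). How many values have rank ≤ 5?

Sorted (ascending): 1.9, 2.4, 2.7, 2.8, 2.9, 2.9, 3.3, 3.5, 3.9, 4.1
The 2 values of 2.9 occupy positions 5–6 → each gets rank 5.
Ranks ≤ 5: {1, 2, 3, 4, 5, 5} → 6 values.

6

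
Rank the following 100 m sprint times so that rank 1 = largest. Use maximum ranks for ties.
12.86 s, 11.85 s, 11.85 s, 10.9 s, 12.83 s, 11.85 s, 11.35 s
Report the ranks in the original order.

Sorted (descending): 12.86, 12.83, 11.85, 11.85, 11.85, 11.35, 10.9
The 3 values of 11.85 occupy positions 3–5 → each gets rank 5.

1, 5, 5, 7, 2, 5, 6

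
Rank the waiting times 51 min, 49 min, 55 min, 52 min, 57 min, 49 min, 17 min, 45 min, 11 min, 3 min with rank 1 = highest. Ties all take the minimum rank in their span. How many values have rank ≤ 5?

Sorted (descending): 57, 55, 52, 51, 49, 49, 45, 17, 11, 3
The 2 values of 49 occupy positions 5–6 → each gets rank 5.
Ranks ≤ 5: {1, 2, 3, 4, 5, 5} → 6 values.

6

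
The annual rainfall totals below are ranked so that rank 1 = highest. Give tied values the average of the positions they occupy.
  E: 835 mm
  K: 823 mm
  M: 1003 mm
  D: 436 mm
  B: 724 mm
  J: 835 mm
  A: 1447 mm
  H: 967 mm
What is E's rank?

4.5

Sorted (descending): 1447, 1003, 967, 835, 835, 823, 724, 436
The 2 values of 835 occupy positions 4–5 → average rank (4+5)/2 = 4.5.
E has value 835 mm → rank 4.5.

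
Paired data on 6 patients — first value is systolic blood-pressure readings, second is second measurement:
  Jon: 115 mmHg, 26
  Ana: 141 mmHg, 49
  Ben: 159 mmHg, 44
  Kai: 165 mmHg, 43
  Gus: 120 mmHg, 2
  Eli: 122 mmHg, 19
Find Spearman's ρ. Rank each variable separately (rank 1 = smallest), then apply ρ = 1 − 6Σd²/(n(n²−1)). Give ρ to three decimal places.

0.600

Ranks of variable 1: 1, 4, 5, 6, 2, 3
Ranks of variable 2: 3, 6, 5, 4, 1, 2
d = r₁ − r₂: -2, -2, 0, 2, 1, 1
d²: 4, 4, 0, 4, 1, 1; Σd² = 14
ρ = 1 − 6·14/(6·35) = 1 − 84/210 = 0.600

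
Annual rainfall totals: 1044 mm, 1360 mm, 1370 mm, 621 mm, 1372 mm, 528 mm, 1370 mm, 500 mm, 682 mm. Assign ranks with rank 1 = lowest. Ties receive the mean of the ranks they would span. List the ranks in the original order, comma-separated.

5, 6, 7.5, 3, 9, 2, 7.5, 1, 4

Sorted (ascending): 500, 528, 621, 682, 1044, 1360, 1370, 1370, 1372
The 2 values of 1370 occupy positions 7–8 → average rank (7+8)/2 = 7.5.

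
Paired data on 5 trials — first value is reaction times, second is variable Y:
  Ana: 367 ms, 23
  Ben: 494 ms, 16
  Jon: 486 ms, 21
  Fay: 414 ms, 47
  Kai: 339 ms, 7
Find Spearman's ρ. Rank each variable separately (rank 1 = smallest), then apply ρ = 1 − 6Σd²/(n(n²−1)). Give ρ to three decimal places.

Ranks of variable 1: 2, 5, 4, 3, 1
Ranks of variable 2: 4, 2, 3, 5, 1
d = r₁ − r₂: -2, 3, 1, -2, 0
d²: 4, 9, 1, 4, 0; Σd² = 18
ρ = 1 − 6·18/(5·24) = 1 − 108/120 = 0.100

0.100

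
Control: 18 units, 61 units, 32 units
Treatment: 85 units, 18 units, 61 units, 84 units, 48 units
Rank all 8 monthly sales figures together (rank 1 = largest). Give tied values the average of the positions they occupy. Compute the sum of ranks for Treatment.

19

Sorted (descending): 85, 84, 61, 61, 48, 32, 18, 18
The 2 values of 61 occupy positions 3–4 → average rank (3+4)/2 = 3.5.
The 2 values of 18 occupy positions 7–8 → average rank (7+8)/2 = 7.5.
Treatment values → pooled ranks: 85→1, 18→7.5, 61→3.5, 84→2, 48→5
Rank sum = 1 + 7.5 + 3.5 + 2 + 5 = 19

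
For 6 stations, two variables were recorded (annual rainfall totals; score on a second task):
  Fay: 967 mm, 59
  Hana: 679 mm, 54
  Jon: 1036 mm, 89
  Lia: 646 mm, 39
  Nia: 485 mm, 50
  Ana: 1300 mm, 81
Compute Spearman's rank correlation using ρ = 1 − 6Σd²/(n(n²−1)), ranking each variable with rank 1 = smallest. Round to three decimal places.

Ranks of variable 1: 4, 3, 5, 2, 1, 6
Ranks of variable 2: 4, 3, 6, 1, 2, 5
d = r₁ − r₂: 0, 0, -1, 1, -1, 1
d²: 0, 0, 1, 1, 1, 1; Σd² = 4
ρ = 1 − 6·4/(6·35) = 1 − 24/210 = 0.886

0.886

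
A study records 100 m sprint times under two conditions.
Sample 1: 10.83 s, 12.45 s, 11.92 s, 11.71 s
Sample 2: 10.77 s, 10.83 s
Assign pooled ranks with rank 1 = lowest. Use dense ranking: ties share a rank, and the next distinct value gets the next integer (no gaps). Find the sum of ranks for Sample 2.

Sorted (ascending): 10.77, 10.83, 10.83, 11.71, 11.92, 12.45
The 2 values of 10.83 share dense rank 2.
Remaining distinct values take the next consecutive integers.
Sample 2 values → pooled ranks: 10.77→1, 10.83→2
Rank sum = 1 + 2 = 3

3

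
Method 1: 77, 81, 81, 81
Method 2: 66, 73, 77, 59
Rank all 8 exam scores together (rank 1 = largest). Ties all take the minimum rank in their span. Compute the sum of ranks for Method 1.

7

Sorted (descending): 81, 81, 81, 77, 77, 73, 66, 59
The 3 values of 81 occupy positions 1–3 → each gets rank 1.
The 2 values of 77 occupy positions 4–5 → each gets rank 4.
Method 1 values → pooled ranks: 77→4, 81→1, 81→1, 81→1
Rank sum = 4 + 1 + 1 + 1 = 7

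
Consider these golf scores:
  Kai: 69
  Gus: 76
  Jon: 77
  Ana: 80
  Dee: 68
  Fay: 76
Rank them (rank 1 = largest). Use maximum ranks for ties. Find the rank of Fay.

4

Sorted (descending): 80, 77, 76, 76, 69, 68
The 2 values of 76 occupy positions 3–4 → each gets rank 4.
Fay has value 76 → rank 4.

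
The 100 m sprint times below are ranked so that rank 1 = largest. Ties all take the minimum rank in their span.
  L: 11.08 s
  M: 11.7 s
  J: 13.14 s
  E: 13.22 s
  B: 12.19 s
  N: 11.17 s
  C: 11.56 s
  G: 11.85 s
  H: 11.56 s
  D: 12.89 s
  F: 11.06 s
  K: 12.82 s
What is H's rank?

8

Sorted (descending): 13.22, 13.14, 12.89, 12.82, 12.19, 11.85, 11.7, 11.56, 11.56, 11.17, 11.08, 11.06
The 2 values of 11.56 occupy positions 8–9 → each gets rank 8.
H has value 11.56 s → rank 8.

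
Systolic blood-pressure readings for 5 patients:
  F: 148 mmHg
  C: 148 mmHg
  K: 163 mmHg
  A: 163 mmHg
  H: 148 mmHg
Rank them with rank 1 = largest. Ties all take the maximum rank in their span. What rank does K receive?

2

Sorted (descending): 163, 163, 148, 148, 148
The 2 values of 163 occupy positions 1–2 → each gets rank 2.
The 3 values of 148 occupy positions 3–5 → each gets rank 5.
K has value 163 mmHg → rank 2.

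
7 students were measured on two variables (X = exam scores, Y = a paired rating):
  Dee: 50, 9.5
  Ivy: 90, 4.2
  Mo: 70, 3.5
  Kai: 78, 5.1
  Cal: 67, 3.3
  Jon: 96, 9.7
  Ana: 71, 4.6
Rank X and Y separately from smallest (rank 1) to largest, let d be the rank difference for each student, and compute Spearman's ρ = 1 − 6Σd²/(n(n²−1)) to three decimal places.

Ranks of variable 1: 1, 6, 3, 5, 2, 7, 4
Ranks of variable 2: 6, 3, 2, 5, 1, 7, 4
d = r₁ − r₂: -5, 3, 1, 0, 1, 0, 0
d²: 25, 9, 1, 0, 1, 0, 0; Σd² = 36
ρ = 1 − 6·36/(7·48) = 1 − 216/336 = 0.357

0.357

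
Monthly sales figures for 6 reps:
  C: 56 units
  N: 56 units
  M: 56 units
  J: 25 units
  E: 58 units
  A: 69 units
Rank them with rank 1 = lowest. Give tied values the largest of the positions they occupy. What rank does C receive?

Sorted (ascending): 25, 56, 56, 56, 58, 69
The 3 values of 56 occupy positions 2–4 → each gets rank 4.
C has value 56 units → rank 4.

4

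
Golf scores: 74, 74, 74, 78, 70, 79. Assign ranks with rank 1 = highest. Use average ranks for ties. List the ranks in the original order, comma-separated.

Sorted (descending): 79, 78, 74, 74, 74, 70
The 3 values of 74 occupy positions 3–5 → average rank 4.

4, 4, 4, 2, 6, 1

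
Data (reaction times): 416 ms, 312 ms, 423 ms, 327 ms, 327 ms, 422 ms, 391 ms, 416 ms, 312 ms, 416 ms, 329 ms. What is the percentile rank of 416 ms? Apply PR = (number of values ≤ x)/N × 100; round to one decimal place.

81.8

N = 11.
Strictly below 416: 6. Equal to 416: 3.
PR = 9/11 × 100 = 81.8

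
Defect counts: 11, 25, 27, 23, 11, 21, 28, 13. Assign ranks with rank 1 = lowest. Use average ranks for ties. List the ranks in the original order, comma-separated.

1.5, 6, 7, 5, 1.5, 4, 8, 3

Sorted (ascending): 11, 11, 13, 21, 23, 25, 27, 28
The 2 values of 11 occupy positions 1–2 → average rank (1+2)/2 = 1.5.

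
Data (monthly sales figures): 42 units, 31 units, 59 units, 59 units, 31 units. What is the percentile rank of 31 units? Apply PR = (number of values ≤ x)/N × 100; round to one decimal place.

40.0

N = 5.
Strictly below 31: 0. Equal to 31: 2.
PR = 2/5 × 100 = 40.0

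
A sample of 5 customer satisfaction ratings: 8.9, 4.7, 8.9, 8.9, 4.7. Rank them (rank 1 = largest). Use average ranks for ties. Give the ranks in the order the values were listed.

Sorted (descending): 8.9, 8.9, 8.9, 4.7, 4.7
The 3 values of 8.9 occupy positions 1–3 → average rank 2.
The 2 values of 4.7 occupy positions 4–5 → average rank (4+5)/2 = 4.5.

2, 4.5, 2, 2, 4.5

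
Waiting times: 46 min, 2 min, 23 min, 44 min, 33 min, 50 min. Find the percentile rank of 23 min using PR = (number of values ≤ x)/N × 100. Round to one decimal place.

33.3

N = 6.
Strictly below 23: 1. Equal to 23: 1.
PR = 2/6 × 100 = 33.3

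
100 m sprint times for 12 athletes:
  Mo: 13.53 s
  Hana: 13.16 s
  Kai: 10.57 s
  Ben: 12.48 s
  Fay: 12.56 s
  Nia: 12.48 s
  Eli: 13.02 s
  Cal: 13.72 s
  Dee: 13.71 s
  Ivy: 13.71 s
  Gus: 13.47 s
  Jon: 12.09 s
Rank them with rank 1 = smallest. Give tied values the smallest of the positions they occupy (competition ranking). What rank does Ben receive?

3

Sorted (ascending): 10.57, 12.09, 12.48, 12.48, 12.56, 13.02, 13.16, 13.47, 13.53, 13.71, 13.71, 13.72
The 2 values of 12.48 occupy positions 3–4 → each gets rank 3.
The 2 values of 13.71 occupy positions 10–11 → each gets rank 10.
Ben has value 12.48 s → rank 3.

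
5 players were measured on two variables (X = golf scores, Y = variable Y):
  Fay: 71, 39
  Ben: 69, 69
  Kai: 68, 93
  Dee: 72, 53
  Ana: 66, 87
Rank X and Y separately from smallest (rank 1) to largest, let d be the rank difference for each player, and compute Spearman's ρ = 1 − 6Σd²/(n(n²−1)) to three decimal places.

-0.800

Ranks of variable 1: 4, 3, 2, 5, 1
Ranks of variable 2: 1, 3, 5, 2, 4
d = r₁ − r₂: 3, 0, -3, 3, -3
d²: 9, 0, 9, 9, 9; Σd² = 36
ρ = 1 − 6·36/(5·24) = 1 − 216/120 = -0.800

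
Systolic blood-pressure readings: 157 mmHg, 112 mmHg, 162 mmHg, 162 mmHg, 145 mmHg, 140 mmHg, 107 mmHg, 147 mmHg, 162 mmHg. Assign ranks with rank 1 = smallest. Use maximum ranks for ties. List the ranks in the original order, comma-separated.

Sorted (ascending): 107, 112, 140, 145, 147, 157, 162, 162, 162
The 3 values of 162 occupy positions 7–9 → each gets rank 9.

6, 2, 9, 9, 4, 3, 1, 5, 9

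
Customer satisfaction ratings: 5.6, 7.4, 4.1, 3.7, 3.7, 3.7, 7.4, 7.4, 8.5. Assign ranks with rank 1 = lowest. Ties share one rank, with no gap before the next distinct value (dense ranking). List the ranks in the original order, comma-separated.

Sorted (ascending): 3.7, 3.7, 3.7, 4.1, 5.6, 7.4, 7.4, 7.4, 8.5
The 3 values of 3.7 share dense rank 1.
The 3 values of 7.4 share dense rank 4.
Remaining distinct values take the next consecutive integers.

3, 4, 2, 1, 1, 1, 4, 4, 5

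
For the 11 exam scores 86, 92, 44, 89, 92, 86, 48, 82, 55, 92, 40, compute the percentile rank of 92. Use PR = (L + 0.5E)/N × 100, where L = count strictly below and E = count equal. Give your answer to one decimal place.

86.4

N = 11.
Strictly below 92: 8. Equal to 92: 3.
PR = (8 + 0.5·3)/11 × 100 = 86.4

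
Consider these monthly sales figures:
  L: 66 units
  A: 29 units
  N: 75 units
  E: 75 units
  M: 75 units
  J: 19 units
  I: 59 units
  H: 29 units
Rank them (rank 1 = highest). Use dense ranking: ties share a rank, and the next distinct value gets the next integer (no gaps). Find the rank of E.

Sorted (descending): 75, 75, 75, 66, 59, 29, 29, 19
The 3 values of 75 share dense rank 1.
The 2 values of 29 share dense rank 4.
Remaining distinct values take the next consecutive integers.
E has value 75 units → rank 1.

1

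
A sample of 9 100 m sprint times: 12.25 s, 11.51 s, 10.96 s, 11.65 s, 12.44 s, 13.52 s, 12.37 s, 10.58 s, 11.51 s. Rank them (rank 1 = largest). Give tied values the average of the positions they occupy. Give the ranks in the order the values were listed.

4, 6.5, 8, 5, 2, 1, 3, 9, 6.5

Sorted (descending): 13.52, 12.44, 12.37, 12.25, 11.65, 11.51, 11.51, 10.96, 10.58
The 2 values of 11.51 occupy positions 6–7 → average rank (6+7)/2 = 6.5.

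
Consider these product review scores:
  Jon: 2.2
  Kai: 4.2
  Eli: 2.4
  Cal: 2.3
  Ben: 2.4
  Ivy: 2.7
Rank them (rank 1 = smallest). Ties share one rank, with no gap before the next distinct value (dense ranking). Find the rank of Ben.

3

Sorted (ascending): 2.2, 2.3, 2.4, 2.4, 2.7, 4.2
The 2 values of 2.4 share dense rank 3.
Remaining distinct values take the next consecutive integers.
Ben has value 2.4 → rank 3.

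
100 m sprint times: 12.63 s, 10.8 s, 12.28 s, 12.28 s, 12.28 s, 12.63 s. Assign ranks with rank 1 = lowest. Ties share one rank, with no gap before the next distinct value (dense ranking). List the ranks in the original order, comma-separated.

Sorted (ascending): 10.8, 12.28, 12.28, 12.28, 12.63, 12.63
The 3 values of 12.28 share dense rank 2.
The 2 values of 12.63 share dense rank 3.
Remaining distinct values take the next consecutive integers.

3, 1, 2, 2, 2, 3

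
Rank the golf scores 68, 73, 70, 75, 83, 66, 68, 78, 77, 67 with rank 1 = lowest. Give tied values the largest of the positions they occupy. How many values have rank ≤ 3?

Sorted (ascending): 66, 67, 68, 68, 70, 73, 75, 77, 78, 83
The 2 values of 68 occupy positions 3–4 → each gets rank 4.
Ranks ≤ 3: {1, 2} → 2 values.

2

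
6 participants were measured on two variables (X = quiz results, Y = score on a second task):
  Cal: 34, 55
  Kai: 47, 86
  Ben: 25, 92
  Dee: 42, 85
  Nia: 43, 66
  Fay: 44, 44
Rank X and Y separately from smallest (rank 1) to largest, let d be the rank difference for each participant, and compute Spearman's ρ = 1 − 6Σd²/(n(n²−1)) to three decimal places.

-0.257

Ranks of variable 1: 2, 6, 1, 3, 4, 5
Ranks of variable 2: 2, 5, 6, 4, 3, 1
d = r₁ − r₂: 0, 1, -5, -1, 1, 4
d²: 0, 1, 25, 1, 1, 16; Σd² = 44
ρ = 1 − 6·44/(6·35) = 1 − 264/210 = -0.257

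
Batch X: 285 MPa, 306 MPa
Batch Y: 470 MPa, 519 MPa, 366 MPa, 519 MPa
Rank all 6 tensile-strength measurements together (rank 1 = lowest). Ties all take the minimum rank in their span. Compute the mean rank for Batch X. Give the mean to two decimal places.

Sorted (ascending): 285, 306, 366, 470, 519, 519
The 2 values of 519 occupy positions 5–6 → each gets rank 5.
Batch X values → pooled ranks: 285→1, 306→2
Mean rank = (1 + 2) / 2 = 1.50

1.50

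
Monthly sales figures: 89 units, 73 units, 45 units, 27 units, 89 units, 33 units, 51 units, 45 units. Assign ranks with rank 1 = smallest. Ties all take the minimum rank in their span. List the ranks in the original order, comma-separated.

7, 6, 3, 1, 7, 2, 5, 3

Sorted (ascending): 27, 33, 45, 45, 51, 73, 89, 89
The 2 values of 45 occupy positions 3–4 → each gets rank 3.
The 2 values of 89 occupy positions 7–8 → each gets rank 7.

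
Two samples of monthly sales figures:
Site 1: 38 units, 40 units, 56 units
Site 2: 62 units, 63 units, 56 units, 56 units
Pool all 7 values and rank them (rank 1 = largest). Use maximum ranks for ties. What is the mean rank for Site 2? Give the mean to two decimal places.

Sorted (descending): 63, 62, 56, 56, 56, 40, 38
The 3 values of 56 occupy positions 3–5 → each gets rank 5.
Site 2 values → pooled ranks: 62→2, 63→1, 56→5, 56→5
Mean rank = (2 + 1 + 5 + 5) / 4 = 3.25

3.25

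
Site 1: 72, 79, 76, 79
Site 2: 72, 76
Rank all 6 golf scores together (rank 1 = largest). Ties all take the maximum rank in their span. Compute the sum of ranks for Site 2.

Sorted (descending): 79, 79, 76, 76, 72, 72
The 2 values of 79 occupy positions 1–2 → each gets rank 2.
The 2 values of 76 occupy positions 3–4 → each gets rank 4.
The 2 values of 72 occupy positions 5–6 → each gets rank 6.
Site 2 values → pooled ranks: 72→6, 76→4
Rank sum = 6 + 4 = 10

10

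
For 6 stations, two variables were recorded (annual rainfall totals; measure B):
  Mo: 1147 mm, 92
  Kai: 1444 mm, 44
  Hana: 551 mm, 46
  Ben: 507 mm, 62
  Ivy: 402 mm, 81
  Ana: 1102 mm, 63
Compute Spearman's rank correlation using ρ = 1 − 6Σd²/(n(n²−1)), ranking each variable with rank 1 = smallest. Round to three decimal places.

Ranks of variable 1: 5, 6, 3, 2, 1, 4
Ranks of variable 2: 6, 1, 2, 3, 5, 4
d = r₁ − r₂: -1, 5, 1, -1, -4, 0
d²: 1, 25, 1, 1, 16, 0; Σd² = 44
ρ = 1 − 6·44/(6·35) = 1 − 264/210 = -0.257

-0.257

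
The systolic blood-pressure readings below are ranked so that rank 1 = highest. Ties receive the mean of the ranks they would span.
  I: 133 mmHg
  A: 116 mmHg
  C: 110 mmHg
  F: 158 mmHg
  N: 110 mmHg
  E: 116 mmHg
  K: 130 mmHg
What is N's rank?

Sorted (descending): 158, 133, 130, 116, 116, 110, 110
The 2 values of 116 occupy positions 4–5 → average rank (4+5)/2 = 4.5.
The 2 values of 110 occupy positions 6–7 → average rank (6+7)/2 = 6.5.
N has value 110 mmHg → rank 6.5.

6.5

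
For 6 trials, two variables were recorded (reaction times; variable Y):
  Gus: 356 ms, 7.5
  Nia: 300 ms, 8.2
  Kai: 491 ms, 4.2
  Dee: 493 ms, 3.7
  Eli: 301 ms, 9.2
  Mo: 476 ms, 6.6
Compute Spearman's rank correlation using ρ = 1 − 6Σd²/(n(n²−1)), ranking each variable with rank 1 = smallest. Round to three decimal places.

Ranks of variable 1: 3, 1, 5, 6, 2, 4
Ranks of variable 2: 4, 5, 2, 1, 6, 3
d = r₁ − r₂: -1, -4, 3, 5, -4, 1
d²: 1, 16, 9, 25, 16, 1; Σd² = 68
ρ = 1 − 6·68/(6·35) = 1 − 408/210 = -0.943

-0.943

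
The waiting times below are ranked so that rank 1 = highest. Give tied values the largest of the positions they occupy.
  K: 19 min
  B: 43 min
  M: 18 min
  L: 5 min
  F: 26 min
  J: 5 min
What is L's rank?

Sorted (descending): 43, 26, 19, 18, 5, 5
The 2 values of 5 occupy positions 5–6 → each gets rank 6.
L has value 5 min → rank 6.

6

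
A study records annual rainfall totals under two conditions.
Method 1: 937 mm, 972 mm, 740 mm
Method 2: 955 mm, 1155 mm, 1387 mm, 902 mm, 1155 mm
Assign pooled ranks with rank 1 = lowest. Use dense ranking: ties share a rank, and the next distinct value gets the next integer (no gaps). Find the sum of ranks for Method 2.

25

Sorted (ascending): 740, 902, 937, 955, 972, 1155, 1155, 1387
The 2 values of 1155 share dense rank 6.
Remaining distinct values take the next consecutive integers.
Method 2 values → pooled ranks: 955→4, 1155→6, 1387→7, 902→2, 1155→6
Rank sum = 4 + 6 + 7 + 2 + 6 = 25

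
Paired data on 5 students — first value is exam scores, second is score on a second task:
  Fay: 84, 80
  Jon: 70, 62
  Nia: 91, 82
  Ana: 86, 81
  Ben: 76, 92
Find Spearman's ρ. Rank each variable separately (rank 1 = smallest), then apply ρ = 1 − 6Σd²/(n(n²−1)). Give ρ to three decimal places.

0.400

Ranks of variable 1: 3, 1, 5, 4, 2
Ranks of variable 2: 2, 1, 4, 3, 5
d = r₁ − r₂: 1, 0, 1, 1, -3
d²: 1, 0, 1, 1, 9; Σd² = 12
ρ = 1 − 6·12/(5·24) = 1 − 72/120 = 0.400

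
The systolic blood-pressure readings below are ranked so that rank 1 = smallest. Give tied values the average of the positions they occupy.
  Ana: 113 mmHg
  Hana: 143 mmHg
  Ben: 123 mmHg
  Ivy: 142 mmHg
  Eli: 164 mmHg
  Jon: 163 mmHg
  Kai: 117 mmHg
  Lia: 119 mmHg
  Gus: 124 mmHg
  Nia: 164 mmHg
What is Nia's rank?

9.5

Sorted (ascending): 113, 117, 119, 123, 124, 142, 143, 163, 164, 164
The 2 values of 164 occupy positions 9–10 → average rank (9+10)/2 = 9.5.
Nia has value 164 mmHg → rank 9.5.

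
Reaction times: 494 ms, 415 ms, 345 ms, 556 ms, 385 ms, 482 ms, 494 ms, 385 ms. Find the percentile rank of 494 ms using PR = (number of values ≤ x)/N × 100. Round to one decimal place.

87.5

N = 8.
Strictly below 494: 5. Equal to 494: 2.
PR = 7/8 × 100 = 87.5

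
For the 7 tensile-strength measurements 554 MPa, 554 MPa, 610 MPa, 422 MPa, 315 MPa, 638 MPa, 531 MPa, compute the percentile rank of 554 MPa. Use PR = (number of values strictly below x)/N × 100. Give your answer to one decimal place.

N = 7.
Strictly below 554: 3. Equal to 554: 2.
PR = 3/7 × 100 = 42.9

42.9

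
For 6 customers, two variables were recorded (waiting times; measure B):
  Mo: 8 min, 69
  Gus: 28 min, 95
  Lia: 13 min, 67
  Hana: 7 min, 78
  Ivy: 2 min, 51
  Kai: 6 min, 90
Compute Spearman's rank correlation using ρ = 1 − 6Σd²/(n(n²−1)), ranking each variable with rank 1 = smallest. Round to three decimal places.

0.429

Ranks of variable 1: 4, 6, 5, 3, 1, 2
Ranks of variable 2: 3, 6, 2, 4, 1, 5
d = r₁ − r₂: 1, 0, 3, -1, 0, -3
d²: 1, 0, 9, 1, 0, 9; Σd² = 20
ρ = 1 − 6·20/(6·35) = 1 − 120/210 = 0.429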